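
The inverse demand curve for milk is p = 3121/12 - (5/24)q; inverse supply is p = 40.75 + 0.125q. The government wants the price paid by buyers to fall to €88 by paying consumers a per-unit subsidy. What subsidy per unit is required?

At a buyer price of 88, quantity demanded is 1248.4 − 4.8·88 = 826.
Sellers supply 826 only when they receive ps = 40.75 + 0.125·826 = 144.
s = ps − pb = 144 − 88 = 56.

Required subsidy s = €56 per unit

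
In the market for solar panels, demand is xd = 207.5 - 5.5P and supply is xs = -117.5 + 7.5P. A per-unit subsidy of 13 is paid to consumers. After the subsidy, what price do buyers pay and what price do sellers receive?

Pre-subsidy: 207.5 - 5.5P = -117.5 + 7.5P gives P* = 25, x* = 70.
With the rebate, buyers effectively pay Pb = Ps − 13, where Ps is the price sellers receive.
Demand in terms of Ps becomes xd = 207.5 − 5.5(Ps − 13) = 279 - 5.5Ps. Setting this equal to supply: 279 - 5.5Ps = -117.5 + 7.5Ps, so Ps = 30.5.
Buyers pay Pb = 30.5 − 13 = 17.5; x' = -117.5 + 7.5·30.5 = 111.25.

Buyers pay 17.5; sellers receive 30.5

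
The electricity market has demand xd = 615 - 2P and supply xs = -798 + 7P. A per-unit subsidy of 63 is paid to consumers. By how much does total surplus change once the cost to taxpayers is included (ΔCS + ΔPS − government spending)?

Net change in total surplus = -3087

Pre-subsidy: 615 - 2P = -798 + 7P gives P* = 157, x* = 301.
With the rebate, buyers effectively pay Pb = Ps − 63, where Ps is the price sellers receive.
Demand in terms of Ps becomes xd = 615 − 2(Ps − 63) = 741 - 2Ps. Setting this equal to supply: 741 - 2Ps = -798 + 7Ps, so Ps = 171.
Buyers pay Pb = 171 − 63 = 108; x' = -798 + 7·171 = 399.
ΔCS = ½(301 + 399)(157 − 108) = 17150; ΔPS = ½(301 + 399)(171 − 157) = 4900.
Government spending = 63 × 399 = 25137.
Net change = 17150 + 4900 − 25137 = -3087. The loss equals the DWL triangle ½·63·98.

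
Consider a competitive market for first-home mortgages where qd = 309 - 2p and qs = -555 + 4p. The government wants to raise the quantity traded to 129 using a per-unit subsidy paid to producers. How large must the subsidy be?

At q = 129, invert demand for the buyer price: pb = (309 − 129)/2 = 90; invert supply for the seller price: ps = (129 − (-555))/4 = 171.
The subsidy must fill the gap: s = ps − pb = 171 − 90 = 81.

Required subsidy s = 81 per unit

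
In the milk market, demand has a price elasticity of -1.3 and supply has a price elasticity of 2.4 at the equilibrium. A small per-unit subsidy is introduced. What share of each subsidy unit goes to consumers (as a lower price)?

For a small subsidy around the equilibrium, the benefit split depends on the relative slopes, which at a point are proportional to the elasticities.
Buyer share = εs/(εs + |εd|) = 2.4/(2.4 + 1.3) = 24/37; seller share = |εd|/(εs + |εd|) = 13/37.

Consumer share = 24/37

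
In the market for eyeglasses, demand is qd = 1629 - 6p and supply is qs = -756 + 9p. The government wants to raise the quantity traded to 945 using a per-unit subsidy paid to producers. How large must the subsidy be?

At q = 945, invert demand for the buyer price: pb = (1629 − 945)/6 = 114; invert supply for the seller price: ps = (945 − (-756))/9 = 189.
The subsidy must fill the gap: s = ps − pb = 189 − 114 = 75.

Required subsidy s = 75 per unit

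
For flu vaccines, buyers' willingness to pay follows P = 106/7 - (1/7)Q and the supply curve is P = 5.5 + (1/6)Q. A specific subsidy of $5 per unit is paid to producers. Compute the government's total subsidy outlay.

Government cost = 3075/13

Pre-subsidy: 106/7 - (1/7)Q = 5.5 + (1/6)Q gives Q* = 405/13 and P* = 139/13.
With the subsidy, sellers receive Ps = Pb + 5 for each unit, where Pb is the price buyers pay.
On the curves, Pb = 106/7 - (1/7)Q and Ps = 5.5 + (1/6)Q; the wedge Ps − Pb = 5 gives 5.5 + (1/6)Q − (106/7 - (1/7)Q) = 5, so Q' = 615/13.
Then Pb = 106/7 − (1/7)·(615/13) = 109/13 and Ps = 5.5 + (1/6)·(615/13) = 174/13.
Government outlay = subsidy × quantity = 5 × 615/13 = 3075/13.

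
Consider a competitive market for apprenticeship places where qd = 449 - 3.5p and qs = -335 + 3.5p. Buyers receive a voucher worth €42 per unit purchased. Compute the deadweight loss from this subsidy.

Deadweight loss = €1543.5

Pre-subsidy: 449 - 3.5p = -335 + 3.5p gives p* = 112, q* = 57.
With the rebate, buyers effectively pay pb = ps − 42, where ps is the price sellers receive.
Demand in terms of ps becomes qd = 449 − 3.5(ps − 42) = 596 - 3.5ps. Setting this equal to supply: 596 - 3.5ps = -335 + 3.5ps, so ps = 133.
Buyers pay pb = 133 − 42 = 91; q' = -335 + 3.5·133 = 130.5.
The subsidy expands output by 130.5 − 57 = 73.5 past the efficient level; on those units the gap between marginal cost and willingness to pay runs from 0 up to 42.
DWL = ½ × 42 × 73.5 = 1543.5.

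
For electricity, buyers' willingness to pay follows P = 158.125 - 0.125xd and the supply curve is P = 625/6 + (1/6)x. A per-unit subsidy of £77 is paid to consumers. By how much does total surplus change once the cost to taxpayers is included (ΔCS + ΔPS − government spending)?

Net change in total surplus = -£10164

Pre-subsidy: 158.125 - 0.125x = 625/6 + (1/6)x gives x* = 185 and P* = 135.
With the rebate, buyers effectively pay Pb = Ps − 77, where Ps is the price sellers receive.
On the curves, Pb = 158.125 - 0.125x and Ps = 625/6 + (1/6)x; the wedge Ps − Pb = 77 gives 625/6 + (1/6)x − (158.125 - 0.125x) = 77, so x' = 449.
Then Pb = 158.125 − 0.125·449 = 102 and Ps = 625/6 + (1/6)·449 = 179.
ΔCS = ½(185 + 449)(135 − 102) = 10461; ΔPS = ½(185 + 449)(179 − 135) = 13948.
Government spending = 77 × 449 = 34573.
Net change = 10461 + 13948 − 34573 = -10164. The loss equals the DWL triangle ½·77·264.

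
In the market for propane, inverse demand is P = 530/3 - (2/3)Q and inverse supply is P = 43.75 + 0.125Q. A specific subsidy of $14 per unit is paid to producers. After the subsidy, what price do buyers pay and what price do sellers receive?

Pre-subsidy: 530/3 - (2/3)Q = 43.75 + 0.125Q gives Q* = 3190/19 and P* = 1230/19.
With the subsidy, sellers receive Ps = Pb + 14 for each unit, where Pb is the price buyers pay.
On the curves, Pb = 530/3 - (2/3)Q and Ps = 43.75 + 0.125Q; the wedge Ps − Pb = 14 gives 43.75 + 0.125Q − (530/3 - (2/3)Q) = 14, so Q' = 3526/19.
Then Pb = 530/3 − (2/3)·(3526/19) = 1006/19 and Ps = 43.75 + 0.125·(3526/19) = 1272/19.

Buyers pay 1006/19; sellers receive 1272/19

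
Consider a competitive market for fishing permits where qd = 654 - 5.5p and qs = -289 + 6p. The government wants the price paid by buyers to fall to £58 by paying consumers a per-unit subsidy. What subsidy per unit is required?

Required subsidy s = £46 per unit

At a buyer price of 58, quantity demanded is 654 − 5.5·58 = 335.
Sellers supply 335 only when they receive ps with -289 + 6·ps = 335, i.e. ps = 104.
s = ps − pb = 104 − 58 = 46.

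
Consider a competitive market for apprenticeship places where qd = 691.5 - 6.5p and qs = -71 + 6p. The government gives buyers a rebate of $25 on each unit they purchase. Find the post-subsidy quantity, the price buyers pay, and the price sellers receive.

q' = 373; buyers pay $49; sellers receive $74

Pre-subsidy: 691.5 - 6.5p = -71 + 6p gives p* = 61, q* = 295.
With the rebate, buyers effectively pay pb = ps − 25, where ps is the price sellers receive.
Demand in terms of ps becomes qd = 691.5 − 6.5(ps − 25) = 854 - 6.5ps. Setting this equal to supply: 854 - 6.5ps = -71 + 6ps, so ps = 74.
Buyers pay pb = 74 − 25 = 49; q' = -71 + 6·74 = 373.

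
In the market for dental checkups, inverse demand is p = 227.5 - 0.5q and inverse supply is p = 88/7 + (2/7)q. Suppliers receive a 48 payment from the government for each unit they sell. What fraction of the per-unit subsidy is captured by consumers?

Consumer share = 7/11

Pre-subsidy: 227.5 - 0.5q = 88/7 + (2/7)q gives q* = 3009/11 and p* = 998/11.
With the subsidy, sellers receive ps = pb + 48 for each unit, where pb is the price buyers pay.
On the curves, pb = 227.5 - 0.5q and ps = 88/7 + (2/7)q; the wedge ps − pb = 48 gives 88/7 + (2/7)q − (227.5 - 0.5q) = 48, so q' = 3681/11.
Then pb = 227.5 − 0.5·(3681/11) = 662/11 and ps = 88/7 + (2/7)·(3681/11) = 1190/11.
Buyers' price falls by p* − pb = 998/11 − 662/11 = 336/11; sellers' price rises by ps − p* = 1190/11 − 998/11 = 192/11.
So consumers capture (336/11)/48 = 7/11 of each unit of subsidy.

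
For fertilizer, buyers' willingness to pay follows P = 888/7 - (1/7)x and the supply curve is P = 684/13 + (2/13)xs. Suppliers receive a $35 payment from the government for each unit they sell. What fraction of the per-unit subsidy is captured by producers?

Pre-subsidy: 888/7 - (1/7)x = 684/13 + (2/13)x gives x* = 2252/9 and P* = 820/9.
With the subsidy, sellers receive Ps = Pb + 35 for each unit, where Pb is the price buyers pay.
On the curves, Pb = 888/7 - (1/7)x and Ps = 684/13 + (2/13)x; the wedge Ps − Pb = 35 gives 684/13 + (2/13)x − (888/7 - (1/7)x) = 35, so x' = 9941/27.
Then Pb = 888/7 − (1/7)·(9941/27) = 2005/27 and Ps = 684/13 + (2/13)·(9941/27) = 2950/27.
Buyers' price falls by P* − Pb = 820/9 − 2005/27 = 455/27; sellers' price rises by Ps − P* = 2950/27 − 820/9 = 490/27.
So producers capture (490/27)/35 = 14/27 of each unit of subsidy.

Producer share = 14/27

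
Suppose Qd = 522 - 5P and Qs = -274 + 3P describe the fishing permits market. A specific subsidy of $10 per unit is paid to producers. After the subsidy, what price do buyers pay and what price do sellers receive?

Pre-subsidy: 522 - 5P = -274 + 3P gives P* = 99.5, Q* = 24.5.
With the subsidy, sellers receive Ps = Pb + 10 for each unit, where Pb is the price buyers pay.
Supply in terms of Pb becomes Qs = -274 + 3(Pb + 10) = -244 + 3Pb. Setting this equal to demand: 522 - 5Pb = -244 + 3Pb, so Pb = 95.75.
Sellers receive Ps = 95.75 + 10 = 105.75; Q' = 522 − 5·95.75 = 43.25.

Buyers pay $95.75; sellers receive $105.75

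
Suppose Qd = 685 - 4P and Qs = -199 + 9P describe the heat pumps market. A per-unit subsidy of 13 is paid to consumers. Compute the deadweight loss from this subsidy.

Pre-subsidy: 685 - 4P = -199 + 9P gives P* = 68, Q* = 413.
With the rebate, buyers effectively pay Pb = Ps − 13, where Ps is the price sellers receive.
Demand in terms of Ps becomes Qd = 685 − 4(Ps − 13) = 737 - 4Ps. Setting this equal to supply: 737 - 4Ps = -199 + 9Ps, so Ps = 72.
Buyers pay Pb = 72 − 13 = 59; Q' = -199 + 9·72 = 449.
The subsidy expands output by 449 − 413 = 36 past the efficient level; on those units the gap between marginal cost and willingness to pay runs from 0 up to 13.
DWL = ½ × 13 × 36 = 234.

Deadweight loss = 234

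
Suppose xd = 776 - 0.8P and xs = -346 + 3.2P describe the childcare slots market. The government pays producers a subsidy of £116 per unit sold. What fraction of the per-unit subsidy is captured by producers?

Producer share = 0.2

Pre-subsidy: 776 - 0.8P = -346 + 3.2P gives P* = 280.5, x* = 551.6.
With the subsidy, sellers receive Ps = Pb + 116 for each unit, where Pb is the price buyers pay.
Supply in terms of Pb becomes xs = -346 + 3.2(Pb + 116) = 25.2 + 3.2Pb. Setting this equal to demand: 776 - 0.8Pb = 25.2 + 3.2Pb, so Pb = 187.7.
Sellers receive Ps = 187.7 + 116 = 303.7; x' = 776 − 0.8·187.7 = 625.84.
Buyers' price falls by P* − Pb = 280.5 − 187.7 = 92.8; sellers' price rises by Ps − P* = 303.7 − 280.5 = 23.2.
So producers capture 23.2/116 = 0.2 of each unit of subsidy.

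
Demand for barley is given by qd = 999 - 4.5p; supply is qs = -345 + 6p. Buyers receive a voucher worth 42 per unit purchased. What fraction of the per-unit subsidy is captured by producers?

Producer share = 3/7

Pre-subsidy: 999 - 4.5p = -345 + 6p gives p* = 128, q* = 423.
With the rebate, buyers effectively pay pb = ps − 42, where ps is the price sellers receive.
Demand in terms of ps becomes qd = 999 − 4.5(ps − 42) = 1188 - 4.5ps. Setting this equal to supply: 1188 - 4.5ps = -345 + 6ps, so ps = 146.
Buyers pay pb = 146 − 42 = 104; q' = -345 + 6·146 = 531.
Buyers' price falls by p* − pb = 128 − 104 = 24; sellers' price rises by ps − p* = 146 − 128 = 18.
So producers capture 18/42 = 3/7 of each unit of subsidy.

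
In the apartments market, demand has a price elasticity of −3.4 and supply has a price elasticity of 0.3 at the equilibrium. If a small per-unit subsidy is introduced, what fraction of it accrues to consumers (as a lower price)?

Consumer share = 3/37

For a small subsidy around the equilibrium, the benefit split depends on the relative slopes, which at a point are proportional to the elasticities.
Buyer share = εs/(εs + |εd|) = 0.3/(0.3 + 3.4) = 3/37; seller share = |εd|/(εs + |εd|) = 34/37.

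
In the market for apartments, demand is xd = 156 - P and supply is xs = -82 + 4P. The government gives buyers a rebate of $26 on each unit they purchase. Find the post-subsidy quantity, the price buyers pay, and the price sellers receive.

x' = 129.2; buyers pay $26.8; sellers receive $52.8

Pre-subsidy: 156 - P = -82 + 4P gives P* = 47.6, x* = 108.4.
With the rebate, buyers effectively pay Pb = Ps − 26, where Ps is the price sellers receive.
Demand in terms of Ps becomes xd = 156 − 1(Ps − 26) = 182 - Ps. Setting this equal to supply: 182 - Ps = -82 + 4Ps, so Ps = 52.8.
Buyers pay Pb = 52.8 − 26 = 26.8; x' = -82 + 4·52.8 = 129.2.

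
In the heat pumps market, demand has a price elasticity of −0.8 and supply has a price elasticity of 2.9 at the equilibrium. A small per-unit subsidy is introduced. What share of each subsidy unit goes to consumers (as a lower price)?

Consumer share = 29/37

For a small subsidy around the equilibrium, the benefit split depends on the relative slopes, which at a point are proportional to the elasticities.
Buyer share = εs/(εs + |εd|) = 2.9/(2.9 + 0.8) = 29/37; seller share = |εd|/(εs + |εd|) = 8/37.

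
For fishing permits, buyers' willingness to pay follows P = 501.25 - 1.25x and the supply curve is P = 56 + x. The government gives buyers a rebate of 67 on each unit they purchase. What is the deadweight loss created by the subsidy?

Pre-subsidy: 501.25 - 1.25x = 56 + x gives x* = 1781/9 and P* = 2285/9.
With the rebate, buyers effectively pay Pb = Ps − 67, where Ps is the price sellers receive.
On the curves, Pb = 501.25 - 1.25x and Ps = 56 + x; the wedge Ps − Pb = 67 gives 56 + x − (501.25 - 1.25x) = 67, so x' = 683/3.
Then Pb = 501.25 − 1.25·(683/3) = 650/3 and Ps = 56 + 1·(683/3) = 851/3.
The subsidy expands output by 683/3 − 1781/9 = 268/9 past the efficient level; on those units the gap between marginal cost and willingness to pay runs from 0 up to 67.
DWL = ½ × 67 × 268/9 = 8978/9.

Deadweight loss = 8978/9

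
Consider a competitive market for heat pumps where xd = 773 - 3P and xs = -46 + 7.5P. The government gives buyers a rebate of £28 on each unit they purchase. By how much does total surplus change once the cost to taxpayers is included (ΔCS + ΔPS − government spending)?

Net change in total surplus = -£840

Pre-subsidy: 773 - 3P = -46 + 7.5P gives P* = 78, x* = 539.
With the rebate, buyers effectively pay Pb = Ps − 28, where Ps is the price sellers receive.
Demand in terms of Ps becomes xd = 773 − 3(Ps − 28) = 857 - 3Ps. Setting this equal to supply: 857 - 3Ps = -46 + 7.5Ps, so Ps = 86.
Buyers pay Pb = 86 − 28 = 58; x' = -46 + 7.5·86 = 599.
ΔCS = ½(539 + 599)(78 − 58) = 11380; ΔPS = ½(539 + 599)(86 − 78) = 4552.
Government spending = 28 × 599 = 16772.
Net change = 11380 + 4552 − 16772 = -840. The loss equals the DWL triangle ½·28·60.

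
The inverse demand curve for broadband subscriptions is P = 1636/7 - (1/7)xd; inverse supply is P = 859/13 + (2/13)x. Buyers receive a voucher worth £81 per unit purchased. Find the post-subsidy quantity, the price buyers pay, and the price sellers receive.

x' = 838; buyers pay £114; sellers receive £195

Pre-subsidy: 1636/7 - (1/7)x = 859/13 + (2/13)x gives x* = 565 and P* = 153.
With the rebate, buyers effectively pay Pb = Ps − 81, where Ps is the price sellers receive.
On the curves, Pb = 1636/7 - (1/7)x and Ps = 859/13 + (2/13)x; the wedge Ps − Pb = 81 gives 859/13 + (2/13)x − (1636/7 - (1/7)x) = 81, so x' = 838.
Then Pb = 1636/7 − (1/7)·838 = 114 and Ps = 859/13 + (2/13)·838 = 195.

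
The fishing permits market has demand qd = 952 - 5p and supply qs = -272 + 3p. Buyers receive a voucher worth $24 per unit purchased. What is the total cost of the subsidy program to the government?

Pre-subsidy: 952 - 5p = -272 + 3p gives p* = 153, q* = 187.
With the rebate, buyers effectively pay pb = ps − 24, where ps is the price sellers receive.
Demand in terms of ps becomes qd = 952 − 5(ps − 24) = 1072 - 5ps. Setting this equal to supply: 1072 - 5ps = -272 + 3ps, so ps = 168.
Buyers pay pb = 168 − 24 = 144; q' = -272 + 3·168 = 232.
Government outlay = subsidy × quantity = 24 × 232 = 5568.

Government cost = $5568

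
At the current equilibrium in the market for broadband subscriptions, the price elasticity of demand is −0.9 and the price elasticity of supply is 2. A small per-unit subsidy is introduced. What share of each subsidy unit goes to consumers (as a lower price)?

Consumer share = 20/29

For a small subsidy around the equilibrium, the benefit split depends on the relative slopes, which at a point are proportional to the elasticities.
Buyer share = εs/(εs + |εd|) = 2/(2 + 0.9) = 20/29; seller share = |εd|/(εs + |εd|) = 9/29.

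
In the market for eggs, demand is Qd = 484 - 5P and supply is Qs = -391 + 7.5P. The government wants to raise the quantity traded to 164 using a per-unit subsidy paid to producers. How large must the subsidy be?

Required subsidy s = 10 per unit

At Q = 164, invert demand for the buyer price: Pb = (484 − 164)/5 = 64; invert supply for the seller price: Ps = (164 − (-391))/7.5 = 74.
The subsidy must fill the gap: s = Ps − Pb = 74 − 64 = 10.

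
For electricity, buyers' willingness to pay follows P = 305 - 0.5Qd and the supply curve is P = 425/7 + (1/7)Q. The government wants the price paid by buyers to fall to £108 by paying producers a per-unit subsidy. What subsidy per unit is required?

At a buyer price of 108, quantity demanded is 610 − 2·108 = 394.
Sellers supply 394 only when they receive Ps = 425/7 + (1/7)·394 = 117.
s = Ps − Pb = 117 − 108 = 9.

Required subsidy s = £9 per unit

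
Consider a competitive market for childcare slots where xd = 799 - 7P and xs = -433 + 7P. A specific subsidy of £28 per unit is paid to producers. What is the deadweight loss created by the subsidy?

Pre-subsidy: 799 - 7P = -433 + 7P gives P* = 88, x* = 183.
With the subsidy, sellers receive Ps = Pb + 28 for each unit, where Pb is the price buyers pay.
Supply in terms of Pb becomes xs = -433 + 7(Pb + 28) = -237 + 7Pb. Setting this equal to demand: 799 - 7Pb = -237 + 7Pb, so Pb = 74.
Sellers receive Ps = 74 + 28 = 102; x' = 799 − 7·74 = 281.
The subsidy expands output by 281 − 183 = 98 past the efficient level; on those units the gap between marginal cost and willingness to pay runs from 0 up to 28.
DWL = ½ × 28 × 98 = 1372.

Deadweight loss = £1372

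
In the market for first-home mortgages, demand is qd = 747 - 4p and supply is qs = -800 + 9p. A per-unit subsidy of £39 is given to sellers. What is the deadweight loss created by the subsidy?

Deadweight loss = £2106

Pre-subsidy: 747 - 4p = -800 + 9p gives p* = 119, q* = 271.
With the subsidy, sellers receive ps = pb + 39 for each unit, where pb is the price buyers pay.
Supply in terms of pb becomes qs = -800 + 9(pb + 39) = -449 + 9pb. Setting this equal to demand: 747 - 4pb = -449 + 9pb, so pb = 92.
Sellers receive ps = 92 + 39 = 131; q' = 747 − 4·92 = 379.
The subsidy expands output by 379 − 271 = 108 past the efficient level; on those units the gap between marginal cost and willingness to pay runs from 0 up to 39.
DWL = ½ × 39 × 108 = 2106.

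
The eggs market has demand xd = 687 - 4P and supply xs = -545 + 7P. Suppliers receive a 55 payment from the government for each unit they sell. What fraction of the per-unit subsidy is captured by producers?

Pre-subsidy: 687 - 4P = -545 + 7P gives P* = 112, x* = 239.
With the subsidy, sellers receive Ps = Pb + 55 for each unit, where Pb is the price buyers pay.
Supply in terms of Pb becomes xs = -545 + 7(Pb + 55) = -160 + 7Pb. Setting this equal to demand: 687 - 4Pb = -160 + 7Pb, so Pb = 77.
Sellers receive Ps = 77 + 55 = 132; x' = 687 − 4·77 = 379.
Buyers' price falls by P* − Pb = 112 − 77 = 35; sellers' price rises by Ps − P* = 132 − 112 = 20.
So producers capture 20/55 = 4/11 of each unit of subsidy.

Producer share = 4/11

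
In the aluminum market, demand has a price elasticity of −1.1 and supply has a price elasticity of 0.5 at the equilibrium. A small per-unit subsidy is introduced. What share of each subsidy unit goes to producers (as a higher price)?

For a small subsidy around the equilibrium, the benefit split depends on the relative slopes, which at a point are proportional to the elasticities.
Buyer share = εs/(εs + |εd|) = 0.5/(0.5 + 1.1) = 0.3125; seller share = |εd|/(εs + |εd|) = 0.6875.
So producers capture 0.6875 of the subsidy.

Producer share = 0.6875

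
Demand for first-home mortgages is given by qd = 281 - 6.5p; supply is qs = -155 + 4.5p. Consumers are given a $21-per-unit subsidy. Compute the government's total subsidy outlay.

Government cost = 73185/44

Pre-subsidy: 281 - 6.5p = -155 + 4.5p gives p* = 436/11, q* = 257/11.
With the rebate, buyers effectively pay pb = ps − 21, where ps is the price sellers receive.
Demand in terms of ps becomes qd = 281 − 6.5(ps − 21) = 417.5 - 6.5ps. Setting this equal to supply: 417.5 - 6.5ps = -155 + 4.5ps, so ps = 1145/22.
Buyers pay pb = 1145/22 − 21 = 683/22; q' = -155 + 4.5·(1145/22) = 3485/44.
Government outlay = subsidy × quantity = 21 × 3485/44 = 73185/44.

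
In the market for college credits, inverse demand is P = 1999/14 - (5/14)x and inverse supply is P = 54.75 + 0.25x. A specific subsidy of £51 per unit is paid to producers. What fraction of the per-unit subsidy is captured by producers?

Pre-subsidy: 1999/14 - (5/14)x = 54.75 + 0.25x gives x* = 145 and P* = 91.
With the subsidy, sellers receive Ps = Pb + 51 for each unit, where Pb is the price buyers pay.
On the curves, Pb = 1999/14 - (5/14)x and Ps = 54.75 + 0.25x; the wedge Ps − Pb = 51 gives 54.75 + 0.25x − (1999/14 - (5/14)x) = 51, so x' = 229.
Then Pb = 1999/14 − (5/14)·229 = 61 and Ps = 54.75 + 0.25·229 = 112.
Buyers' price falls by P* − Pb = 91 − 61 = 30; sellers' price rises by Ps − P* = 112 − 91 = 21.
So producers capture 21/51 = 7/17 of each unit of subsidy.

Producer share = 7/17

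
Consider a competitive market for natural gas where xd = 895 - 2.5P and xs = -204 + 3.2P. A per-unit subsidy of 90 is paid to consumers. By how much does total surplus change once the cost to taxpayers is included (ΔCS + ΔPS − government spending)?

Net change in total surplus = -108000/19

Pre-subsidy: 895 - 2.5P = -204 + 3.2P gives P* = 10990/57, x* = 23540/57.
With the rebate, buyers effectively pay Pb = Ps − 90, where Ps is the price sellers receive.
Demand in terms of Ps becomes xd = 895 − 2.5(Ps − 90) = 1120 - 2.5Ps. Setting this equal to supply: 1120 - 2.5Ps = -204 + 3.2Ps, so Ps = 13240/57.
Buyers pay Pb = 13240/57 − 90 = 8110/57; x' = -204 + 3.2·(13240/57) = 30740/57.
ΔCS = ½(23540/57 + 30740/57)(10990/57 − 8110/57) = 8684800/361; ΔPS = ½(23540/57 + 30740/57)(13240/57 − 10990/57) = 6785000/361.
Government spending = 90 × 30740/57 = 922200/19.
Net change = 8684800/361 + 6785000/361 − 922200/19 = -108000/19. The loss equals the DWL triangle ½·90·2400/19.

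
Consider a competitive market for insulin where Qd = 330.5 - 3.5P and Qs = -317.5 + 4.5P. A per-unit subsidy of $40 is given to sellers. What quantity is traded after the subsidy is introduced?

Pre-subsidy: 330.5 - 3.5P = -317.5 + 4.5P gives P* = 81, Q* = 47.
With the subsidy, sellers receive Ps = Pb + 40 for each unit, where Pb is the price buyers pay.
Supply in terms of Pb becomes Qs = -317.5 + 4.5(Pb + 40) = -137.5 + 4.5Pb. Setting this equal to demand: 330.5 - 3.5Pb = -137.5 + 4.5Pb, so Pb = 58.5.
Sellers receive Ps = 58.5 + 40 = 98.5; Q' = 330.5 − 3.5·58.5 = 125.75.

Q' = 125.75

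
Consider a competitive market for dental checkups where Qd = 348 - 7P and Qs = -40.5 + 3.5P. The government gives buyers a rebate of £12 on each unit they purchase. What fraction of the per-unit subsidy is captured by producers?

Producer share = 2/3

Pre-subsidy: 348 - 7P = -40.5 + 3.5P gives P* = 37, Q* = 89.
With the rebate, buyers effectively pay Pb = Ps − 12, where Ps is the price sellers receive.
Demand in terms of Ps becomes Qd = 348 − 7(Ps − 12) = 432 - 7Ps. Setting this equal to supply: 432 - 7Ps = -40.5 + 3.5Ps, so Ps = 45.
Buyers pay Pb = 45 − 12 = 33; Q' = -40.5 + 3.5·45 = 117.
Buyers' price falls by P* − Pb = 37 − 33 = 4; sellers' price rises by Ps − P* = 45 − 37 = 8.
So producers capture 8/12 = 2/3 of each unit of subsidy.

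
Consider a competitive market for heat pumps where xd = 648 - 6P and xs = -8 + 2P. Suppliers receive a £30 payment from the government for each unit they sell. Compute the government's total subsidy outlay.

Pre-subsidy: 648 - 6P = -8 + 2P gives P* = 82, x* = 156.
With the subsidy, sellers receive Ps = Pb + 30 for each unit, where Pb is the price buyers pay.
Supply in terms of Pb becomes xs = -8 + 2(Pb + 30) = 52 + 2Pb. Setting this equal to demand: 648 - 6Pb = 52 + 2Pb, so Pb = 74.5.
Sellers receive Ps = 74.5 + 30 = 104.5; x' = 648 − 6·74.5 = 201.
Government outlay = subsidy × quantity = 30 × 201 = 6030.

Government cost = £6030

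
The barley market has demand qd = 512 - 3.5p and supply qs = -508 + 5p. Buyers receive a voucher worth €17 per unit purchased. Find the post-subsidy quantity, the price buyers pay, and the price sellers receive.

Pre-subsidy: 512 - 3.5p = -508 + 5p gives p* = 120, q* = 92.
With the rebate, buyers effectively pay pb = ps − 17, where ps is the price sellers receive.
Demand in terms of ps becomes qd = 512 − 3.5(ps − 17) = 571.5 - 3.5ps. Setting this equal to supply: 571.5 - 3.5ps = -508 + 5ps, so ps = 127.
Buyers pay pb = 127 − 17 = 110; q' = -508 + 5·127 = 127.

q' = 127; buyers pay €110; sellers receive €127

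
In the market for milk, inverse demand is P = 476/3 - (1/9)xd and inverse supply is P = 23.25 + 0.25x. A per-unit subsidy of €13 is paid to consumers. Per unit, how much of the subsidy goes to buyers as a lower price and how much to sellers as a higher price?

Pre-subsidy: 476/3 - (1/9)x = 23.25 + 0.25x gives x* = 375 and P* = 117.
With the rebate, buyers effectively pay Pb = Ps − 13, where Ps is the price sellers receive.
On the curves, Pb = 476/3 - (1/9)x and Ps = 23.25 + 0.25x; the wedge Ps − Pb = 13 gives 23.25 + 0.25x − (476/3 - (1/9)x) = 13, so x' = 411.
Then Pb = 476/3 − (1/9)·411 = 113 and Ps = 23.25 + 0.25·411 = 126.
Buyers' price falls by P* − Pb = 117 − 113 = 4; sellers' price rises by Ps − P* = 126 − 117 = 9.

Buyers gain €4 per unit; sellers gain €9 per unit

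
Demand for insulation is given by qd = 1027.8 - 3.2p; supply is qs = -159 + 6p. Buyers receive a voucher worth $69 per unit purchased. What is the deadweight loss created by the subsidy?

Deadweight loss = $4968

Pre-subsidy: 1027.8 - 3.2p = -159 + 6p gives p* = 129, q* = 615.
With the rebate, buyers effectively pay pb = ps − 69, where ps is the price sellers receive.
Demand in terms of ps becomes qd = 1027.8 − 3.2(ps − 69) = 1248.6 - 3.2ps. Setting this equal to supply: 1248.6 - 3.2ps = -159 + 6ps, so ps = 153.
Buyers pay pb = 153 − 69 = 84; q' = -159 + 6·153 = 759.
The subsidy expands output by 759 − 615 = 144 past the efficient level; on those units the gap between marginal cost and willingness to pay runs from 0 up to 69.
DWL = ½ × 69 × 144 = 4968.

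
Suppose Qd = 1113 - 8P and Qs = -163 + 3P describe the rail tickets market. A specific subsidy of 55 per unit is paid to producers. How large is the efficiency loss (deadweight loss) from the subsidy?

Deadweight loss = 3300

Pre-subsidy: 1113 - 8P = -163 + 3P gives P* = 116, Q* = 185.
With the subsidy, sellers receive Ps = Pb + 55 for each unit, where Pb is the price buyers pay.
Supply in terms of Pb becomes Qs = -163 + 3(Pb + 55) = 2 + 3Pb. Setting this equal to demand: 1113 - 8Pb = 2 + 3Pb, so Pb = 101.
Sellers receive Ps = 101 + 55 = 156; Q' = 1113 − 8·101 = 305.
The subsidy expands output by 305 − 185 = 120 past the efficient level; on those units the gap between marginal cost and willingness to pay runs from 0 up to 55.
DWL = ½ × 55 × 120 = 3300.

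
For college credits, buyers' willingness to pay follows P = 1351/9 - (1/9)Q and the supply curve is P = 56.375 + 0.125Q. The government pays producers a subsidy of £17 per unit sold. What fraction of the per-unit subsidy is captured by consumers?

Consumer share = 8/17

Pre-subsidy: 1351/9 - (1/9)Q = 56.375 + 0.125Q gives Q* = 397 and P* = 106.
With the subsidy, sellers receive Ps = Pb + 17 for each unit, where Pb is the price buyers pay.
On the curves, Pb = 1351/9 - (1/9)Q and Ps = 56.375 + 0.125Q; the wedge Ps − Pb = 17 gives 56.375 + 0.125Q − (1351/9 - (1/9)Q) = 17, so Q' = 469.
Then Pb = 1351/9 − (1/9)·469 = 98 and Ps = 56.375 + 0.125·469 = 115.
Buyers' price falls by P* − Pb = 106 − 98 = 8; sellers' price rises by Ps − P* = 115 − 106 = 9.
So consumers capture 8/17 = 8/17 of each unit of subsidy.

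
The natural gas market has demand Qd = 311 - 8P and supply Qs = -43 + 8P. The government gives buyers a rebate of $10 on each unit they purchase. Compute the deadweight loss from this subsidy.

Deadweight loss = $200

Pre-subsidy: 311 - 8P = -43 + 8P gives P* = 22.125, Q* = 134.
With the rebate, buyers effectively pay Pb = Ps − 10, where Ps is the price sellers receive.
Demand in terms of Ps becomes Qd = 311 − 8(Ps − 10) = 391 - 8Ps. Setting this equal to supply: 391 - 8Ps = -43 + 8Ps, so Ps = 27.125.
Buyers pay Pb = 27.125 − 10 = 17.125; Q' = -43 + 8·27.125 = 174.
The subsidy expands output by 174 − 134 = 40 past the efficient level; on those units the gap between marginal cost and willingness to pay runs from 0 up to 10.
DWL = ½ × 10 × 40 = 200.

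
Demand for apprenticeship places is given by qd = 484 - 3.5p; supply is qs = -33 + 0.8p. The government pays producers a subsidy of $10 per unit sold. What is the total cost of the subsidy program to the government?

Pre-subsidy: 484 - 3.5p = -33 + 0.8p gives p* = 5170/43, q* = 2717/43.
With the subsidy, sellers receive ps = pb + 10 for each unit, where pb is the price buyers pay.
Supply in terms of pb becomes qs = -33 + 0.8(pb + 10) = -25 + 0.8pb. Setting this equal to demand: 484 - 3.5pb = -25 + 0.8pb, so pb = 5090/43.
Sellers receive ps = 5090/43 + 10 = 5520/43; q' = 484 − 3.5·(5090/43) = 2997/43.
Government outlay = subsidy × quantity = 10 × 2997/43 = 29970/43.

Government cost = 29970/43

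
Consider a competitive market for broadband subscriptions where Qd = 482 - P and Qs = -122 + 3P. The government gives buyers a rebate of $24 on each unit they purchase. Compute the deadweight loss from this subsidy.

Deadweight loss = $216

Pre-subsidy: 482 - P = -122 + 3P gives P* = 151, Q* = 331.
With the rebate, buyers effectively pay Pb = Ps − 24, where Ps is the price sellers receive.
Demand in terms of Ps becomes Qd = 482 − 1(Ps − 24) = 506 - Ps. Setting this equal to supply: 506 - Ps = -122 + 3Ps, so Ps = 157.
Buyers pay Pb = 157 − 24 = 133; Q' = -122 + 3·157 = 349.
The subsidy expands output by 349 − 331 = 18 past the efficient level; on those units the gap between marginal cost and willingness to pay runs from 0 up to 24.
DWL = ½ × 24 × 18 = 216.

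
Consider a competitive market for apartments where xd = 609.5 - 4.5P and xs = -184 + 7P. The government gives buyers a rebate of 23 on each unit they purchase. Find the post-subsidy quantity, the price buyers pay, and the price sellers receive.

x' = 362; buyers pay 55; sellers receive 78

Pre-subsidy: 609.5 - 4.5P = -184 + 7P gives P* = 69, x* = 299.
With the rebate, buyers effectively pay Pb = Ps − 23, where Ps is the price sellers receive.
Demand in terms of Ps becomes xd = 609.5 − 4.5(Ps − 23) = 713 - 4.5Ps. Setting this equal to supply: 713 - 4.5Ps = -184 + 7Ps, so Ps = 78.
Buyers pay Pb = 78 − 23 = 55; x' = -184 + 7·78 = 362.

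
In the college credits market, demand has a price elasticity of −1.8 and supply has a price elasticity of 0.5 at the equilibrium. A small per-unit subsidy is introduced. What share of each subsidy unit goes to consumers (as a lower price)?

For a small subsidy around the equilibrium, the benefit split depends on the relative slopes, which at a point are proportional to the elasticities.
Buyer share = εs/(εs + |εd|) = 0.5/(0.5 + 1.8) = 5/23; seller share = |εd|/(εs + |εd|) = 18/23.

Consumer share = 5/23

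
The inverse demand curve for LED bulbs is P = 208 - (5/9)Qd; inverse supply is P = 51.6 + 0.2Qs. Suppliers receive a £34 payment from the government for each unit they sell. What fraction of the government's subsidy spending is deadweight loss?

Pre-subsidy: 208 - (5/9)Q = 51.6 + 0.2Q gives Q* = 207 and P* = 93.
With the subsidy, sellers receive Ps = Pb + 34 for each unit, where Pb is the price buyers pay.
On the curves, Pb = 208 - (5/9)Q and Ps = 51.6 + 0.2Q; the wedge Ps − Pb = 34 gives 51.6 + 0.2Q − (208 - (5/9)Q) = 34, so Q' = 252.
Then Pb = 208 − (5/9)·252 = 68 and Ps = 51.6 + 0.2·252 = 102.
ΔCS = ½(207 + 252)(93 − 68) = 5737.5; ΔPS = ½(207 + 252)(102 − 93) = 2065.5.
Government spending = 34 × 252 = 8568.
DWL = ½ × 34 × (252 − 207) = 765; fraction = 765 / 8568 = 5/56.

DWL / government spending = 5/56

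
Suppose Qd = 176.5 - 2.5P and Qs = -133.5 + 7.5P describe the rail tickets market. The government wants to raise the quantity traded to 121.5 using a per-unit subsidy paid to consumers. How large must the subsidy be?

At Q = 121.5, invert demand for the buyer price: Pb = (176.5 − 121.5)/2.5 = 22; invert supply for the seller price: Ps = (121.5 − (-133.5))/7.5 = 34.
The subsidy must fill the gap: s = Ps − Pb = 34 − 22 = 12.

Required subsidy s = 12 per unit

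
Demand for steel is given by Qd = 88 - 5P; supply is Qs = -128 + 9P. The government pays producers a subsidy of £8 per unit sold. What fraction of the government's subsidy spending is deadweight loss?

DWL / government spending = 0.3515625

Pre-subsidy: 88 - 5P = -128 + 9P gives P* = 108/7, Q* = 76/7.
With the subsidy, sellers receive Ps = Pb + 8 for each unit, where Pb is the price buyers pay.
Supply in terms of Pb becomes Qs = -128 + 9(Pb + 8) = -56 + 9Pb. Setting this equal to demand: 88 - 5Pb = -56 + 9Pb, so Pb = 72/7.
Sellers receive Ps = 72/7 + 8 = 128/7; Q' = 88 − 5·(72/7) = 256/7.
ΔCS = ½(76/7 + 256/7)(108/7 − 72/7) = 5976/49; ΔPS = ½(76/7 + 256/7)(128/7 − 108/7) = 3320/49.
Government spending = 8 × 256/7 = 2048/7.
DWL = ½ × 8 × (256/7 − 76/7) = 720/7; fraction = (720/7) / (2048/7) = 0.3515625.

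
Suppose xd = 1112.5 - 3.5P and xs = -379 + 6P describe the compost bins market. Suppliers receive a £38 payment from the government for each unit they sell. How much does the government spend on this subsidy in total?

Government cost = £24586

Pre-subsidy: 1112.5 - 3.5P = -379 + 6P gives P* = 157, x* = 563.
With the subsidy, sellers receive Ps = Pb + 38 for each unit, where Pb is the price buyers pay.
Supply in terms of Pb becomes xs = -379 + 6(Pb + 38) = -151 + 6Pb. Setting this equal to demand: 1112.5 - 3.5Pb = -151 + 6Pb, so Pb = 133.
Sellers receive Ps = 133 + 38 = 171; x' = 1112.5 − 3.5·133 = 647.
Government outlay = subsidy × quantity = 38 × 647 = 24586.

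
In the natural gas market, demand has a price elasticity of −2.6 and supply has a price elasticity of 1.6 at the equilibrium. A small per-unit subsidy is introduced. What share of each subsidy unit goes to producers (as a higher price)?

Producer share = 13/21

For a small subsidy around the equilibrium, the benefit split depends on the relative slopes, which at a point are proportional to the elasticities.
Buyer share = εs/(εs + |εd|) = 1.6/(1.6 + 2.6) = 8/21; seller share = |εd|/(εs + |εd|) = 13/21.
So producers capture 13/21 of the subsidy.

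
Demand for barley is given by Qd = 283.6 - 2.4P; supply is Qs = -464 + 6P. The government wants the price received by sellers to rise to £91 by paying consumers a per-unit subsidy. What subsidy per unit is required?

Required subsidy s = £7 per unit

At a seller price of 91, quantity supplied is -464 + 6·91 = 82.
Buyers absorb 82 only when they pay Pb with 283.6 − 2.4·Pb = 82, i.e. Pb = 84.
s = Ps − Pb = 91 − 84 = 7.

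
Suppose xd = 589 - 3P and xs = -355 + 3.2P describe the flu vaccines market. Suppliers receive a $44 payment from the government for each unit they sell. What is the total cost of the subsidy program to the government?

Government cost = 273284/31

Pre-subsidy: 589 - 3P = -355 + 3.2P gives P* = 4720/31, x* = 4099/31.
With the subsidy, sellers receive Ps = Pb + 44 for each unit, where Pb is the price buyers pay.
Supply in terms of Pb becomes xs = -355 + 3.2(Pb + 44) = -214.2 + 3.2Pb. Setting this equal to demand: 589 - 3Pb = -214.2 + 3.2Pb, so Pb = 4016/31.
Sellers receive Ps = 4016/31 + 44 = 5380/31; x' = 589 − 3·(4016/31) = 6211/31.
Government outlay = subsidy × quantity = 44 × 6211/31 = 273284/31.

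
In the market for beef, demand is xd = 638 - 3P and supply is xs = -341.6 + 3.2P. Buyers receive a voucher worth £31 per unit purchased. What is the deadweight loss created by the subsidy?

Deadweight loss = £744

Pre-subsidy: 638 - 3P = -341.6 + 3.2P gives P* = 158, x* = 164.
With the rebate, buyers effectively pay Pb = Ps − 31, where Ps is the price sellers receive.
Demand in terms of Ps becomes xd = 638 − 3(Ps − 31) = 731 - 3Ps. Setting this equal to supply: 731 - 3Ps = -341.6 + 3.2Ps, so Ps = 173.
Buyers pay Pb = 173 − 31 = 142; x' = -341.6 + 3.2·173 = 212.
The subsidy expands output by 212 − 164 = 48 past the efficient level; on those units the gap between marginal cost and willingness to pay runs from 0 up to 31.
DWL = ½ × 31 × 48 = 744.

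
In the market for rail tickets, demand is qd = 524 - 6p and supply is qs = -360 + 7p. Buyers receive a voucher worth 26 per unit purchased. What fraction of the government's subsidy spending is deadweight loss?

DWL / government spending = 0.21

Pre-subsidy: 524 - 6p = -360 + 7p gives p* = 68, q* = 116.
With the rebate, buyers effectively pay pb = ps − 26, where ps is the price sellers receive.
Demand in terms of ps becomes qd = 524 − 6(ps − 26) = 680 - 6ps. Setting this equal to supply: 680 - 6ps = -360 + 7ps, so ps = 80.
Buyers pay pb = 80 − 26 = 54; q' = -360 + 7·80 = 200.
ΔCS = ½(116 + 200)(68 − 54) = 2212; ΔPS = ½(116 + 200)(80 − 68) = 1896.
Government spending = 26 × 200 = 5200.
DWL = ½ × 26 × (200 − 116) = 1092; fraction = 1092 / 5200 = 0.21.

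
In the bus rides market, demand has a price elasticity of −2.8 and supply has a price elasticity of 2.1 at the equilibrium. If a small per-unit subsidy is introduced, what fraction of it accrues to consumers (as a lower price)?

Consumer share = 3/7

For a small subsidy around the equilibrium, the benefit split depends on the relative slopes, which at a point are proportional to the elasticities.
Buyer share = εs/(εs + |εd|) = 2.1/(2.1 + 2.8) = 3/7; seller share = |εd|/(εs + |εd|) = 4/7.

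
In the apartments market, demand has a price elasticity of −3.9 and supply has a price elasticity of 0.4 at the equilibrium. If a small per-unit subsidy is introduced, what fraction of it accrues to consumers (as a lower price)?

For a small subsidy around the equilibrium, the benefit split depends on the relative slopes, which at a point are proportional to the elasticities.
Buyer share = εs/(εs + |εd|) = 0.4/(0.4 + 3.9) = 4/43; seller share = |εd|/(εs + |εd|) = 39/43.

Consumer share = 4/43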